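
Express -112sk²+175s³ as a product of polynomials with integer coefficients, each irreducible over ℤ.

Factor out 7s, leaving 25s²-16k², which is a difference of two squares.

7s(5s-4k)(5s+4k)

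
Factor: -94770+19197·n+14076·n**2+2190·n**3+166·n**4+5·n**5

(5·n-9)·(n+15)·(n+6)·(n**2+14·n+117)

Among the possible rational roots, n = 9/5 is a root, giving the factor (5·n-9) and quotient n**4+35·n**3+501·n**2+3717·n+10530.
Continuing, n = -6 is a root, giving the factor (n+6) and quotient n**3+29·n**2+327·n+1755.
Then n = -15 is a root, so (n+15) divides it; the quotient is n**2+14·n+117.
The quadratic n**2+14·n+117 has discriminant -272 < 0 and is irreducible over ℤ.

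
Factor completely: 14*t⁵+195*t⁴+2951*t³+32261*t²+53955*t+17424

(2*t+3)*(7*t+3)*(t+11)*(t²+t+176)

Among the possible rational roots, t = -11 is a root, so (t+11) divides it; the quotient is 14*t⁴+41*t³+2500*t²+4761*t+1584.
Continuing, t = -3/2 is a root, so (2*t+3) divides it; the quotient is 7*t³+10*t²+1235*t+528.
Next, t = -3/7 is a root, so (7*t+3) divides it; the quotient is t²+t+176.
The quadratic t²+t+176 has discriminant -703 < 0 and is irreducible over ℤ.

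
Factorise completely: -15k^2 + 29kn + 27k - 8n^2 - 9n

Group: -5k(3k - n) + (8n + 9)(3k - n); both groups contain (3k - n).

-(3k - n)(5k - 8n - 9)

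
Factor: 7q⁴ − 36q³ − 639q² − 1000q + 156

Among the possible rational roots, q = 13 is a root, giving the factor (q − 13) and quotient 7q³ + 55q² + 76q − 12.
Next, q = −6 is a root, so (q + 6) is a factor; dividing leaves 7q² + 13q − 2.
The remaining quadratic factors as (q + 2)(7q − 1).

(7q − 1)(q + 2)(q + 6)(q − 13)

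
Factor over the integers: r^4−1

(r+1)(r−1)(r^2+1)

Difference of squares twice: with A = r and B = 1, A⁴ − B⁴ = (A² − B²)(A² + B²), and A² − B² factors again.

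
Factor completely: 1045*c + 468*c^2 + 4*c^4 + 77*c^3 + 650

(4*c + 13)*(c + 1)*(c + 10)*(c + 5)

Among the possible rational roots, c = -10 is a root, so (c + 10) is a factor; dividing leaves 4*c^3 + 37*c^2 + 98*c + 65.
Then c = -1 is a root, giving the factor (c + 1) and quotient 4*c^2 + 33*c + 65.
The remaining quadratic factors as (4*c + 13)(c + 5).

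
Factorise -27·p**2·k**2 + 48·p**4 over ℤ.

Factor out 3·p**2, leaving 16·p**2 - 9·k**2, which is a difference of two squares.

3·p**2·(4·p - 3·k)·(4·p + 3·k)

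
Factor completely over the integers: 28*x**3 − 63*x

Every term has a factor of 7*x. Then 4*x**2 − 9 = (2*x)² − (3)².

7*x*(2*x + 3)*(2*x − 3)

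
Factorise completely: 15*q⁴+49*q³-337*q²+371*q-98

(3*q-7)*(5*q-2)*(q+7)*(q-1)

Trying the rational-root candidates, q = 2/5 is a root, so (5*q-2) is a factor; dividing leaves 3*q³+11*q²-63*q+49.
Then q = 7/3 is a root, so (3*q-7) is a factor; dividing leaves q²+6*q-7.
The remaining quadratic factors as (q+7)(q-1).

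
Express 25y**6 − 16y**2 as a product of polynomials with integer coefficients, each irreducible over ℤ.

Factor out y**2 first: what remains is 25y**4 − 16.
Recognize a difference of squares with the parts 5y**2 and 4.

y**2(5y**2 + 4)(5y**2 − 4)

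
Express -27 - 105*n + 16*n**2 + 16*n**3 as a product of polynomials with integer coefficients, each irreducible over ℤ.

(4*n + 1)*(4*n - 9)*(n + 3)

Trying the rational-root candidates, n = -1/4 is a root, so (4*n + 1) is a factor; dividing leaves 4*n**2 + 3*n - 27.
The remaining quadratic factors as (4*n - 9)(n + 3).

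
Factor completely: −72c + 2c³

2c(c + 6)(c − 6)

Every term has a factor of 2c. Then c² − 36 = (c)² − (6)².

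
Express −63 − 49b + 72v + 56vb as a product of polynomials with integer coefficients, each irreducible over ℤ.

Group as (56vb + 72v) + (−49b − 63) = 8v(7b + 9) − 7(7b + 9).
Both groups share the factor (7b + 9).

(7b + 9)(8v − 7)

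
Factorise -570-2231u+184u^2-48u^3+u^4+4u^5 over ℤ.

(4u+1)(u+6)(u-5)(u^2-u+19)

Testing divisors of the constant over divisors of the leading coefficient, u = -6 is a root, so (u+6) is a factor; dividing leaves 4u^4-23u^3+90u^2-356u-95.
Continuing, u = 5 is a root, so (u-5) divides it; the quotient is 4u^3-3u^2+75u+19.
Continuing, u = -1/4 is a root, so (4u+1) divides it; the quotient is u^2-u+19.
The quadratic u^2-u+19 has discriminant -75 < 0 and is irreducible over ℤ.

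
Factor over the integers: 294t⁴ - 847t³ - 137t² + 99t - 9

By the rational root theorem, t = 3 is a root, giving the factor (t - 3) and quotient 294t³ + 35t² - 32t + 3.
Next, t = 1/6 is a root, so (6t - 1) divides it; the quotient is 49t² + 14t - 3.
The remaining quadratic factors as (7t - 1)(7t + 3).

(6t - 1)(7t + 3)(7t - 1)(t - 3)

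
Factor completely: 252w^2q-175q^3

Factor out 7q, leaving 36w^2-25q^2, which is a difference of two squares.

7q(6w-5q)(6w+5q)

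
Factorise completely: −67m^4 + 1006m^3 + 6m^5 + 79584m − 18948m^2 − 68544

(6m − 7)(m − 12)(m − 4)(m^2 + 6m + 204)

By the rational root theorem, m = 7/6 is a root, so (6m − 7) divides it; the quotient is m^4 − 10m^3 + 156m^2 − 2976m + 9792.
Continuing, m = 4 is a root, giving the factor (m − 4) and quotient m^3 − 6m^2 + 132m − 2448.
Next, m = 12 is a root, so (m − 12) is a factor; dividing leaves m^2 + 6m + 204.
The quadratic m^2 + 6m + 204 has discriminant −780 < 0 and is irreducible over ℤ.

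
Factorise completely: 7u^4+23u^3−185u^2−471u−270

(7u+9)(u+1)(u+6)(u−5)

Testing divisors of the constant over divisors of the leading coefficient, u = −6 is a root, so (u+6) is a factor; dividing leaves 7u^3−19u^2−71u−45.
Next, u = 5 is a root, so (u−5) divides it; the quotient is 7u^2+16u+9.
The remaining quadratic factors as (u+1)(7u+9).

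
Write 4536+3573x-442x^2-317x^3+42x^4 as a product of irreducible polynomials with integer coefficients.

Testing divisors of the constant over divisors of the leading coefficient, x = 9/2 is a root, so (2x-9) divides it; the quotient is 21x^3-64x^2-509x-504.
Next, x = -9/7 is a root, so (7x+9) is a factor; dividing leaves 3x^2-13x-56.
The remaining quadratic factors as (x-7)(3x+8).

(2x-9)(3x+8)(7x+9)(x-7)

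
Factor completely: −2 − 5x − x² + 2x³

(2x + 1)(x + 1)(x − 2)

Among the possible rational roots, x = −1 is a root, so (x + 1) divides it; the quotient is 2x² − 3x − 2.
The remaining quadratic factors as (x − 2)(2x + 1).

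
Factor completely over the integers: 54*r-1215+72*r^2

9*(2*r+9)*(4*r-15)

Pull out the common factor 9, then factor the remaining trinomial.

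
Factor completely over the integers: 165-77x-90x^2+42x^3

(7x-15)(6x^2-11)

Group as (42x^3-77x) + (-90x^2+165) = 7x(6x^2-11) - 15(6x^2-11).
Both groups share the factor (6x^2-11).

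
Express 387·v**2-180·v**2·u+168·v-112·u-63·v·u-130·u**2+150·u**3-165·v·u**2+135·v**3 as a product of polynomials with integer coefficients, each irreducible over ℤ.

Group: 3·v·(45·v**2+15·v·u+24·v-30·u**2-16·u) + (-5·u+7)·(45·v**2+15·v·u+24·v-30·u**2-16·u); both groups contain (45·v**2+15·v·u+24·v-30·u**2-16·u), so (3·v-5·u+7) is a factor with cofactor 45·v**2+15·v·u+24·v-30·u**2-16·u.
The cofactor groups again: 45·v**2+15·v·u+24·v-30·u**2-16·u = 3·v·(15·v+15·u+8) - 2·u·(15·v+15·u+8); both groups contain (15·v+15·u+8), giving (3·v-2·u)·(15·v+15·u+8).

(3·v-2·u)·(3·v-5·u+7)·(15·v+15·u+8)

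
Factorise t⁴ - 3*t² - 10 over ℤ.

Substitute u = t² to get a quadratic in u, then factor.
t² + 2 is irreducible over ℤ (always positive, so no real roots).
t² - 5 is irreducible over ℤ (5 is not a perfect square).

(t² + 2)*(t² - 5)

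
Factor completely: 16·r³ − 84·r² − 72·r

Pull out the common factor 4·r, then factor the remaining trinomial.

4·r·(4·r + 3)·(r − 6)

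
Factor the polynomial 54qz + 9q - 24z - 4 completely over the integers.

(6z + 1)(9q - 4)

Group as (54qz + 9q) + (-24z - 4) = 9q(6z + 1) - 4(6z + 1).
Both groups share the factor (6z + 1).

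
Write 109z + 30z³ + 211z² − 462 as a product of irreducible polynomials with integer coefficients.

By the rational root theorem, z = 7/6 is a root, giving the factor (6z − 7) and quotient 5z² + 41z + 66.
The remaining quadratic factors as (5z + 11)(z + 6).

(5z + 11)(6z − 7)(z + 6)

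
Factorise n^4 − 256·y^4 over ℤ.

(n + 4·y)·(n − 4·y)·(n^2 + 16·y^2)

Write as (n^2)² − (16·y^2)², then factor n^2 − 16·y^2 once more.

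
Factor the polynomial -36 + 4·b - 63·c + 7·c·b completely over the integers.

Group as (7·c·b - 63·c) + (4·b - 36) = 7·c·(b - 9) + 4·(b - 9).
Both groups share the factor (b - 9).

(7·c + 4)·(b - 9)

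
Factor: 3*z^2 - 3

3*(z + 1)*(z - 1)

Factor out 3, leaving z^2 - 1, which is a difference of two squares.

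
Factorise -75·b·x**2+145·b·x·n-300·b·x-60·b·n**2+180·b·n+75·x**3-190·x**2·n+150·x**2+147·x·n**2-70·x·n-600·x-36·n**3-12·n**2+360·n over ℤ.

Group: 3·x·(-25·b·x+15·b·n+25·x**2-30·x·n-50·x+9·n**2+30·n) + (-4·n+12)·(-25·b·x+15·b·n+25·x**2-30·x·n-50·x+9·n**2+30·n); both groups contain (-25·b·x+15·b·n+25·x**2-30·x·n-50·x+9·n**2+30·n), so (3·x-4·n+12) is a factor with cofactor -25·b·x+15·b·n+25·x**2-30·x·n-50·x+9·n**2+30·n.
The cofactor groups again: -25·b·x+15·b·n+25·x**2-30·x·n-50·x+9·n**2+30·n = -5·b·(5·x-3·n) + (5·x-3·n-10)·(5·x-3·n); both groups contain (5·x-3·n), giving -(5·b-5·x+3·n+10)·(5·x-3·n).

-(5·x-3·n)·(3·x-4·n+12)·(5·b-5·x+3·n+10)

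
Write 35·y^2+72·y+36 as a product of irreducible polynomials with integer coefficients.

Need a pair with product 35·36 = 1260 and sum 72: that's 42 and 30.
Split the middle term: 35·y^2+42·y + 30·y+36 = 7·y·(5·y+6) + 6·(5·y+6).

(5·y+6)·(7·y+6)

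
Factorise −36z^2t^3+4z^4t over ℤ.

4tz^2(z−3t)(z+3t)

Every term has a factor of 4z^2t. Then z^2−9t^2 = (z)² − (3t)².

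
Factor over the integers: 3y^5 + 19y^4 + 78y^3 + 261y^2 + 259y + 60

Trying the rational-root candidates, y = -1 is a root, so (y + 1) divides it; the quotient is 3y^4 + 16y^3 + 62y^2 + 199y + 60.
Then y = -4 is a root, giving the factor (y + 4) and quotient 3y^3 + 4y^2 + 46y + 15.
Continuing, y = -1/3 is a root, so (3y + 1) divides it; the quotient is y^2 + y + 15.
The quadratic y^2 + y + 15 has discriminant -59 < 0 and is irreducible over ℤ.

(3y + 1)(y + 1)(y + 4)(y^2 + y + 15)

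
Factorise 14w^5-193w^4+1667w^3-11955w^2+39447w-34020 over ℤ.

Trying the rational-root candidates, w = 9/2 is a root, so (2w-9) is a factor; dividing leaves 7w^4-65w^3+541w^2-3543w+3780.
Next, w = 7 is a root, so (w-7) divides it; the quotient is 7w^3-16w^2+429w-540.
Next, w = 9/7 is a root, so (7w-9) divides it; the quotient is w^2-w+60.
The quadratic w^2-w+60 has discriminant -239 < 0 and is irreducible over ℤ.

(2w-9)(7w-9)(w-7)(w^2-w+60)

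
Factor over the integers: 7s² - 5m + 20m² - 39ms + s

Group: 5m(4m - 7s - 1) - s(4m - 7s - 1); both groups contain (4m - 7s - 1).

(4m - 7s - 1)(5m - s)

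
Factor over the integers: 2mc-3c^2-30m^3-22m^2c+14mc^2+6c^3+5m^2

Group: m(-30m^2+8mc+5m+6c^2-3c) + c(-30m^2+8mc+5m+6c^2-3c); both groups contain (-30m^2+8mc+5m+6c^2-3c), so (m+c) is a factor with cofactor -30m^2+8mc+5m+6c^2-3c.
The cofactor groups again: -30m^2+8mc+5m+6c^2-3c = -5m(6m+2c-1) + 3c(6m+2c-1); both groups contain (6m+2c-1), giving -(5m-3c)(6m+2c-1).

-(5m-3c)(6m+2c-1)(m+c)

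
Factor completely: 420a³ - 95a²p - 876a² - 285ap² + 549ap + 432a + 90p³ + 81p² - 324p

Group: 7a(60a² - 65ap - 48a + 15p² + 36p) + (6p - 9)(60a² - 65ap - 48a + 15p² + 36p); both groups contain (60a² - 65ap - 48a + 15p² + 36p), so (7a + 6p - 9) is a factor with cofactor 60a² - 65ap - 48a + 15p² + 36p.
The cofactor groups again: 60a² - 65ap - 48a + 15p² + 36p = 15a(4a - 3p) + (-5p - 12)(4a - 3p); both groups contain (4a - 3p), giving (15a - 5p - 12)(4a - 3p).

(15a - 5p - 12)(4a - 3p)(7a + 6p - 9)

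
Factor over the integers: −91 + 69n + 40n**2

Need a pair with product 40·(−91) = −3640 and sum 69: that's 104 and −35.
Split the middle term: 40n**2 + 104n − 35n − 91 = 8n(5n + 13) − 7(5n + 13).

(5n + 13)(8n − 7)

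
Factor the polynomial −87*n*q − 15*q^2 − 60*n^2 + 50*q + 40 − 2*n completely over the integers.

−(12*n + 15*q + 10)*(5*n + q − 4)

Group: −12*n*(5*n + q − 4) + (−15*q − 10)*(5*n + q − 4); both groups contain (5*n + q − 4).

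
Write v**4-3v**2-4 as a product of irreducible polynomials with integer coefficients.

(v+2)(v-2)(v**2+1)

Substitute u = v**2 to get a quadratic in u, then factor.
v**2+1 is irreducible over ℤ (sum of squares).
v**2-4 is a difference of squares.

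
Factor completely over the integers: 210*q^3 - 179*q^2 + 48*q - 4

(5*q - 2)*(6*q - 1)*(7*q - 2)

Testing divisors of the constant over divisors of the leading coefficient, q = 2/5 is a root, giving the factor (5*q - 2) and quotient 42*q^2 - 19*q + 2.
The remaining quadratic factors as (7*q - 2)(6*q - 1).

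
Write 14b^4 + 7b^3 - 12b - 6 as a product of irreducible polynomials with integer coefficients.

(2b + 1)(7b^3 - 6)

Group as (14b^4 - 12b) + (7b^3 - 6) = 2b(7b^3 - 6) + (7b^3 - 6).
Both groups share the factor (7b^3 - 6).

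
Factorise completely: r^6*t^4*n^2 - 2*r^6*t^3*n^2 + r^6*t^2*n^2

Factor out r^6*t^2*n^2 first: what remains is t^2 - 2*t + 1.
Recognize a perfect-square trinomial with the parts t and 1.

n^2*r^6*t^2*(t - 1)^2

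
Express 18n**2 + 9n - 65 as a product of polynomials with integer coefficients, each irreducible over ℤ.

Need a pair with product 18·(-65) = -1170 and sum 9: that's -30 and 39.
Split the middle term: 18n**2 - 30n + 39n - 65 = 6n(3n - 5) + 13(3n - 5).

(3n - 5)(6n + 13)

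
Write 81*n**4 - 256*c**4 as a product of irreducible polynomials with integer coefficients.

(3*n)⁴ − (4*c)⁴ = ((3*n)² − (4*c)²)((3*n)² + (4*c)²); the first factor splits again, the second (9*n**2 + 16*c**2) is irreducible.

(3*n - 4*c)*(3*n + 4*c)*(9*n**2 + 16*c**2)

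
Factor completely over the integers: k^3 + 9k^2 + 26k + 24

(k + 2)(k + 3)(k + 4)

By the rational root theorem, k = -3 is a root, giving the factor (k + 3) and quotient k^2 + 6k + 8.
The remaining quadratic factors as (k + 2)(k + 4).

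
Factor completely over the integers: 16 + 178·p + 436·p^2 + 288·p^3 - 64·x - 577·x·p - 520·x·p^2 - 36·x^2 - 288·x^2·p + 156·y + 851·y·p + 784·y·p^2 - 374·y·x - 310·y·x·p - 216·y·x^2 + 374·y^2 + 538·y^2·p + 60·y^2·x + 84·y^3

(7·y - 9·x + 4·p + 2)·(6·y + 8·p + 1)·(2·y + 4·x + 9·p + 8)

Group: 2·y·(42·y^2 - 54·y·x + 80·y·p + 19·y - 72·x·p - 9·x + 32·p^2 + 20·p + 2) + (4·x + 9·p + 8)·(42·y^2 - 54·y·x + 80·y·p + 19·y - 72·x·p - 9·x + 32·p^2 + 20·p + 2); both groups contain (42·y^2 - 54·y·x + 80·y·p + 19·y - 72·x·p - 9·x + 32·p^2 + 20·p + 2), so (2·y + 4·x + 9·p + 8) is a factor with cofactor 42·y^2 - 54·y·x + 80·y·p + 19·y - 72·x·p - 9·x + 32·p^2 + 20·p + 2.
The cofactor groups again: 42·y^2 - 54·y·x + 80·y·p + 19·y - 72·x·p - 9·x + 32·p^2 + 20·p + 2 = 7·y·(6·y + 8·p + 1) + (-9·x + 4·p + 2)·(6·y + 8·p + 1); both groups contain (6·y + 8·p + 1), giving (7·y - 9·x + 4·p + 2)·(6·y + 8·p + 1).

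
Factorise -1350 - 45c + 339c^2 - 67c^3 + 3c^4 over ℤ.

By the rational root theorem, c = 6 is a root, so (c - 6) divides it; the quotient is 3c^3 - 49c^2 + 45c + 225.
Continuing, c = 15 is a root, so (c - 15) divides it; the quotient is 3c^2 - 4c - 15.
The remaining quadratic factors as (3c + 5)(c - 3).

(3c + 5)(c - 15)(c - 3)(c - 6)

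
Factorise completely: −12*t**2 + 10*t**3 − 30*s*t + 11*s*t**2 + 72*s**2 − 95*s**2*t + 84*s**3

(3*s − 2*t)*(4*s + t)*(7*s − 5*t + 6)

Group: 7*s*(12*s**2 − 5*s*t − 2*t**2) + (−5*t + 6)*(12*s**2 − 5*s*t − 2*t**2); both groups contain (12*s**2 − 5*s*t − 2*t**2), so (7*s − 5*t + 6) is a factor with cofactor 12*s**2 − 5*s*t − 2*t**2.
The cofactor groups again: 12*s**2 − 5*s*t − 2*t**2 = 3*s*(4*s + t) − 2*t*(4*s + t); both groups contain (4*s + t), giving (3*s − 2*t)*(4*s + t).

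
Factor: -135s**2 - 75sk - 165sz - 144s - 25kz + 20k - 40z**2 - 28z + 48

Group: -9s(15s + 5z - 4) + (-5k - 8z - 12)(15s + 5z - 4); both groups contain (15s + 5z - 4).

-(15s + 5z - 4)(9s + 5k + 8z + 12)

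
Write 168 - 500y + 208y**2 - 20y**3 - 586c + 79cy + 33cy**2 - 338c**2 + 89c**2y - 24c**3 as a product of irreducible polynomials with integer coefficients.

Group: c(-24c**2 - 7cy - 50c + 5y**2 - 37y + 14) + (-4y + 12)(-24c**2 - 7cy - 50c + 5y**2 - 37y + 14); both groups contain (-24c**2 - 7cy - 50c + 5y**2 - 37y + 14), so (c - 4y + 12) is a factor with cofactor -24c**2 - 7cy - 50c + 5y**2 - 37y + 14.
The cofactor groups again: -24c**2 - 7cy - 50c + 5y**2 - 37y + 14 = -8c(3c - y + 7) + (-5y + 2)(3c - y + 7); both groups contain (3c - y + 7), giving -(8c + 5y - 2)(3c - y + 7).

-(3c - y + 7)(8c + 5y - 2)(c - 4y + 12)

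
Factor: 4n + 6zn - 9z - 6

Group as (6zn - 9z) + (4n - 6) = 3z(2n - 3) + 2(2n - 3).
Both groups share the factor (2n - 3).

(2n - 3)(3z + 2)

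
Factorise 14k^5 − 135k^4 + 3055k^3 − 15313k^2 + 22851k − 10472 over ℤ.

By the rational root theorem, k = 7/2 is a root, so (2k − 7) is a factor; dividing leaves 7k^4 − 43k^3 + 1377k^2 − 2837k + 1496.
Then k = 8/7 is a root, giving the factor (7k − 8) and quotient k^3 − 5k^2 + 191k − 187.
Continuing, k = 1 is a root, so (k − 1) divides it; the quotient is k^2 − 4k + 187.
The quadratic k^2 − 4k + 187 has discriminant −732 < 0 and is irreducible over ℤ.

(2k − 7)(7k − 8)(k − 1)(k^2 − 4k + 187)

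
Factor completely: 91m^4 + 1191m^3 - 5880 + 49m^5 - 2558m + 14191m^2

Trying the rational-root candidates, m = 5/7 is a root, so (7m - 5) is a factor; dividing leaves 7m^4 + 18m^3 + 183m^2 + 2158m + 1176.
Then m = -4/7 is a root, giving the factor (7m + 4) and quotient m^3 + 2m^2 + 25m + 294.
Continuing, m = -6 is a root, giving the factor (m + 6) and quotient m^2 - 4m + 49.
The quadratic m^2 - 4m + 49 has discriminant -180 < 0 and is irreducible over ℤ.

(7m + 4)(7m - 5)(m + 6)(m^2 - 4m + 49)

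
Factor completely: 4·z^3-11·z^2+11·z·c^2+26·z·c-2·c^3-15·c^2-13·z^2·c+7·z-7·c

(z-2·c-1)·(4·z-c-7)·(z-c)

Group: 4·z·(z^2-3·z·c-z+2·c^2+c) + (-c-7)·(z^2-3·z·c-z+2·c^2+c); both groups contain (z^2-3·z·c-z+2·c^2+c), so (4·z-c-7) is a factor with cofactor z^2-3·z·c-z+2·c^2+c.
The cofactor groups again: z^2-3·z·c-z+2·c^2+c = z·(z-2·c-1) - c·(z-2·c-1); both groups contain (z-2·c-1), giving (z-c)·(z-2·c-1).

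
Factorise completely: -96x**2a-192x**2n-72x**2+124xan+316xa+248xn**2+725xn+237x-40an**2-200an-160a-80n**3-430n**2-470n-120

-(3x-2n-8)(8x-5n-5)(4a+8n+3)

Group: 3x(-32xa-64xn-24x+20an+20a+40n**2+55n+15) + (-2n-8)(-32xa-64xn-24x+20an+20a+40n**2+55n+15); both groups contain (-32xa-64xn-24x+20an+20a+40n**2+55n+15), so (3x-2n-8) is a factor with cofactor -32xa-64xn-24x+20an+20a+40n**2+55n+15.
The cofactor groups again: -32xa-64xn-24x+20an+20a+40n**2+55n+15 = -8x(4a+8n+3) + (5n+5)(4a+8n+3); both groups contain (4a+8n+3), giving -(8x-5n-5)(4a+8n+3).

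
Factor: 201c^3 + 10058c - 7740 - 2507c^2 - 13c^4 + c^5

(c - 1)(c - 5)(c - 9)(c^2 + 2c + 172)

Among the possible rational roots, c = 9 is a root, so (c - 9) divides it; the quotient is c^4 - 4c^3 + 165c^2 - 1022c + 860.
Continuing, c = 5 is a root, giving the factor (c - 5) and quotient c^3 + c^2 + 170c - 172.
Then c = 1 is a root, so (c - 1) divides it; the quotient is c^2 + 2c + 172.
The quadratic c^2 + 2c + 172 has discriminant -684 < 0 and is irreducible over ℤ.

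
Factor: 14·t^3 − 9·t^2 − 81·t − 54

Trying the rational-root candidates, t = −6/7 is a root, so (7·t + 6) divides it; the quotient is 2·t^2 − 3·t − 9.
The remaining quadratic factors as (2·t + 3)(t − 3).

(2·t + 3)·(7·t + 6)·(t − 3)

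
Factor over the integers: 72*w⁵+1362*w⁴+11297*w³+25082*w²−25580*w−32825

Trying the rational-root candidates, w = 5/4 is a root, so (4*w−5) divides it; the quotient is 18*w⁴+363*w³+3278*w²+10368*w+6565.
Then w = −5/6 is a root, so (6*w+5) divides it; the quotient is 3*w³+58*w²+498*w+1313.
Then w = −13/3 is a root, so (3*w+13) divides it; the quotient is w²+15*w+101.
The quadratic w²+15*w+101 has discriminant −179 < 0 and is irreducible over ℤ.

(3*w+13)*(4*w−5)*(6*w+5)*(w²+15*w+101)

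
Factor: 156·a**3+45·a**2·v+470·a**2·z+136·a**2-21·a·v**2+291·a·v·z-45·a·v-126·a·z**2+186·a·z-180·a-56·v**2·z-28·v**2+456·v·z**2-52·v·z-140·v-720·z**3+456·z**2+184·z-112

Group: 4·a·(39·a**2+21·a·v+59·a·z+73·a+56·v·z+28·v-120·z**2-4·z+28) + (-v+6·z-4)·(39·a**2+21·a·v+59·a·z+73·a+56·v·z+28·v-120·z**2-4·z+28); both groups contain (39·a**2+21·a·v+59·a·z+73·a+56·v·z+28·v-120·z**2-4·z+28), so (4·a-v+6·z-4) is a factor with cofactor 39·a**2+21·a·v+59·a·z+73·a+56·v·z+28·v-120·z**2-4·z+28.
The cofactor groups again: 39·a**2+21·a·v+59·a·z+73·a+56·v·z+28·v-120·z**2-4·z+28 = 3·a·(13·a+7·v-15·z+7) + (8·z+4)·(13·a+7·v-15·z+7); both groups contain (13·a+7·v-15·z+7), giving (3·a+8·z+4)·(13·a+7·v-15·z+7).

(13·a+7·v-15·z+7)·(3·a+8·z+4)·(4·a-v+6·z-4)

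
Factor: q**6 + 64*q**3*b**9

Pull out the common factor q**3, leaving q**3 + 64*b**9.
Recognize a sum of cubes with the parts 4*b**3 and q.

q**3*(q + 4*b**3)*(q**2 - 4*q*b**3 + 16*b**6)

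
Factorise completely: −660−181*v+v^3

(v+11)*(v+4)*(v−15)

Testing divisors of the constant over divisors of the leading coefficient, v = −11 is a root, giving the factor (v+11) and quotient v^2−11*v−60.
The remaining quadratic factors as (v−15)(v+4).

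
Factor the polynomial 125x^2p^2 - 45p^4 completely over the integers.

5p^2(5x - 3p)(5x + 3p)

Pull out the common factor 5p^2; 25x^2 - 9p^2 is a difference of squares.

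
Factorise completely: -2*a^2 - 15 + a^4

Substitute u = a^2 to get a quadratic in u, then factor.
a^2 + 3 is irreducible over ℤ (always positive, so no real roots).
a^2 - 5 is irreducible over ℤ (5 is not a perfect square).

(a^2 + 3)*(a^2 - 5)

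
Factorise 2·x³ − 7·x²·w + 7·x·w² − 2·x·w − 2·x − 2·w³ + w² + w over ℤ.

Group: x·(2·x² − 3·x·w + 2·x + w² − w) + (−2·w − 1)·(2·x² − 3·x·w + 2·x + w² − w); both groups contain (2·x² − 3·x·w + 2·x + w² − w), so (x − 2·w − 1) is a factor with cofactor 2·x² − 3·x·w + 2·x + w² − w.
The cofactor groups again: 2·x² − 3·x·w + 2·x + w² − w = x·(2·x − w) + (−w + 1)·(2·x − w); both groups contain (2·x − w), giving (x − w + 1)·(2·x − w).

(x − 2·w − 1)·(2·x − w)·(x − w + 1)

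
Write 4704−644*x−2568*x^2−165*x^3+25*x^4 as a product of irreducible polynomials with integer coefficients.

Among the possible rational roots, x = 6/5 is a root, giving the factor (5*x−6) and quotient 5*x^3−27*x^2−546*x−784.
Then x = −8/5 is a root, so (5*x+8) divides it; the quotient is x^2−7*x−98.
The remaining quadratic factors as (x−14)(x+7).

(5*x+8)*(5*x−6)*(x+7)*(x−14)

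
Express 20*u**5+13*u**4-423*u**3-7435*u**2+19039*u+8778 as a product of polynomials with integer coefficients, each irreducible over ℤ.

(4*u-11)*(5*u+2)*(u-7)*(u**2+10*u+57)

By the rational root theorem, u = 7 is a root, so (u-7) is a factor; dividing leaves 20*u**4+153*u**3+648*u**2-2899*u-1254.
Continuing, u = 11/4 is a root, so (4*u-11) is a factor; dividing leaves 5*u**3+52*u**2+305*u+114.
Continuing, u = -2/5 is a root, giving the factor (5*u+2) and quotient u**2+10*u+57.
The quadratic u**2+10*u+57 has discriminant -128 < 0 and is irreducible over ℤ.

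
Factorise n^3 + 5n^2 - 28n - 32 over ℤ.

(n + 1)(n + 8)(n - 4)

By the rational root theorem, n = -8 is a root, giving the factor (n + 8) and quotient n^2 - 3n - 4.
The remaining quadratic factors as (n - 4)(n + 1).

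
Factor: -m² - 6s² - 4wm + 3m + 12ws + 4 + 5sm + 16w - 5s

Group: 3s(4w - 2s + m + 1) + (-m + 4)(4w - 2s + m + 1); both groups contain (4w - 2s + m + 1).

(3s - m + 4)(4w - 2s + m + 1)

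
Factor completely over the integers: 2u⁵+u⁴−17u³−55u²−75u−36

(2u+3)(u+1)(u−4)(u²+2u+3)

Among the possible rational roots, u = −1 is a root, giving the factor (u+1) and quotient 2u⁴−u³−16u²−39u−36.
Then u = 4 is a root, giving the factor (u−4) and quotient 2u³+7u²+12u+9.
Continuing, u = −3/2 is a root, so (2u+3) divides it; the quotient is u²+2u+3.
The quadratic u²+2u+3 has discriminant −8 < 0 and is irreducible over ℤ.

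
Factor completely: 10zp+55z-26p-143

Group as (10zp+55z) + (-26p-143) = 5z(2p+11) - 13(2p+11).
Both groups share the factor (2p+11).

(2p+11)(5z-13)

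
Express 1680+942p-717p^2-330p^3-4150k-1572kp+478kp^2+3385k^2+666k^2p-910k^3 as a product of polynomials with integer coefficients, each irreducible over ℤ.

-(10k-6p-15)(13k-11p-14)(7k+5p-8)

Group: 7k(-130k^2+188kp+335k-66p^2-249p-210) + (5p-8)(-130k^2+188kp+335k-66p^2-249p-210); both groups contain (-130k^2+188kp+335k-66p^2-249p-210), so (7k+5p-8) is a factor with cofactor -130k^2+188kp+335k-66p^2-249p-210.
The cofactor groups again: -130k^2+188kp+335k-66p^2-249p-210 = -13k(10k-6p-15) + (11p+14)(10k-6p-15); both groups contain (10k-6p-15), giving -(13k-11p-14)(10k-6p-15).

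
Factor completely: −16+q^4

(q)⁴ − (2)⁴ = ((q)² − (2)²)((q)² + (2)²); the first factor splits again, the second (q^2+4) is irreducible.

(q+2)*(q−2)*(q^2+4)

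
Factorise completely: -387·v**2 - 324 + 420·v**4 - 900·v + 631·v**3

Testing divisors of the constant over divisors of the leading coefficient, v = -9/7 is a root, giving the factor (7·v + 9) and quotient 60·v**3 + 13·v**2 - 72·v - 36.
Then v = -2/3 is a root, so (3·v + 2) divides it; the quotient is 20·v**2 - 9·v - 18.
The remaining quadratic factors as (5·v - 6)(4·v + 3).

(3·v + 2)·(4·v + 3)·(5·v - 6)·(7·v + 9)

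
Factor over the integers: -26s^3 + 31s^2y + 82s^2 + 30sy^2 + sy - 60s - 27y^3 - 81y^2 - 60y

-(13s - 9y - 15)(2s - 3y - 4)(s + y)

Group: 13s(-2s^2 + sy + 4s + 3y^2 + 4y) + (-9y - 15)(-2s^2 + sy + 4s + 3y^2 + 4y); both groups contain (-2s^2 + sy + 4s + 3y^2 + 4y), so (13s - 9y - 15) is a factor with cofactor -2s^2 + sy + 4s + 3y^2 + 4y.
The cofactor groups again: -2s^2 + sy + 4s + 3y^2 + 4y = -s(2s - 3y - 4) - y(2s - 3y - 4); both groups contain (2s - 3y - 4), giving -(s + y)(2s - 3y - 4).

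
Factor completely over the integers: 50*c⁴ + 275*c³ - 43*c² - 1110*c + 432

Among the possible rational roots, c = -9/2 is a root, so (2*c + 9) divides it; the quotient is 25*c³ + 25*c² - 134*c + 48.
Next, c = 8/5 is a root, so (5*c - 8) is a factor; dividing leaves 5*c² + 13*c - 6.
The remaining quadratic factors as (c + 3)(5*c - 2).

(2*c + 9)*(5*c - 2)*(5*c - 8)*(c + 3)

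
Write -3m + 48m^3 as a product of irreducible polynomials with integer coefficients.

Pull out the common factor 3m; 16m^2 - 1 is a difference of squares.

3m(4m + 1)(4m - 1)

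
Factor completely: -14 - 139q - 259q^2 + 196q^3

By the rational root theorem, q = -1/7 is a root, so (7q + 1) divides it; the quotient is 28q^2 - 41q - 14.
The remaining quadratic factors as (4q - 7)(7q + 2).

(4q - 7)(7q + 1)(7q + 2)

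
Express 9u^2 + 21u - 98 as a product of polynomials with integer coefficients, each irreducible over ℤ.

Need a pair with product 9·(-98) = -882 and sum 21: that's 42 and -21.
Split the middle term: 9u^2 + 42u - 21u - 98 = 3u(3u + 14) - 7(3u + 14).

(3u + 14)(3u - 7)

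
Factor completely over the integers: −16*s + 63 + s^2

Two integers with product 63 and sum −16 are −7 and −9.

(s − 7)*(s − 9)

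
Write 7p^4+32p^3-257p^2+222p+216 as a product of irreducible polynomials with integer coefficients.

(7p+4)(p+9)(p-2)(p-3)

Trying the rational-root candidates, p = 3 is a root, so (p-3) divides it; the quotient is 7p^3+53p^2-98p-72.
Continuing, p = -9 is a root, giving the factor (p+9) and quotient 7p^2-10p-8.
The remaining quadratic factors as (p-2)(7p+4).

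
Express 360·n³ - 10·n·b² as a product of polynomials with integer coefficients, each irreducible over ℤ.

Every term has a factor of 10·n. Then 36·n² - b² = (6·n)² − (b)².

10·n·(6·n - b)·(6·n + b)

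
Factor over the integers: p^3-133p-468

By the rational root theorem, p = -4 is a root, giving the factor (p+4) and quotient p^2-4p-117.
The remaining quadratic factors as (p+9)(p-13).

(p+4)(p+9)(p-13)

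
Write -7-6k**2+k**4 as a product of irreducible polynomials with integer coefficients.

Substitute u = k**2 to get a quadratic in u, then factor.
k**2+1 is irreducible over ℤ (sum of squares).
k**2-7 is irreducible over ℤ (7 is not a perfect square).

(k**2+1)(k**2-7)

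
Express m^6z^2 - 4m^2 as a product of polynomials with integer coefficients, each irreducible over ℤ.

m^2(m^2z + 2)(m^2z - 2)

Every term has a factor of m^2; factoring it out leaves m^4z^2 - 4.
Recognize a difference of squares with the parts m^2z and 2.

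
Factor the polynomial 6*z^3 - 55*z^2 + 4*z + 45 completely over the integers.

(6*z + 5)*(z - 1)*(z - 9)

Among the possible rational roots, z = 9 is a root, so (z - 9) divides it; the quotient is 6*z^2 - z - 5.
The remaining quadratic factors as (z - 1)(6*z + 5).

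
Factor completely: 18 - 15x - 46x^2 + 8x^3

(2x - 1)(4x + 3)(x - 6)

Trying the rational-root candidates, x = 6 is a root, so (x - 6) is a factor; dividing leaves 8x^2 + 2x - 3.
The remaining quadratic factors as (4x + 3)(2x - 1).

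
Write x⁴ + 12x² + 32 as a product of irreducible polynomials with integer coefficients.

Substitute u = x² to get a quadratic in u, then factor.
x² + 4 is irreducible over ℤ (sum of squares).
x² + 8 is irreducible over ℤ (always positive, so no real roots).

(x² + 4)(x² + 8)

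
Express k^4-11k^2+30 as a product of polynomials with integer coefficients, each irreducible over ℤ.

(k^2-5)(k^2-6)

Substitute u = k^2 to get a quadratic in u, then factor.
k^2-6 is irreducible over ℤ (6 is not a perfect square).
k^2-5 is irreducible over ℤ (5 is not a perfect square).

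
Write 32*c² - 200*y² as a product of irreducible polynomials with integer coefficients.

Factor out 8, leaving 4*c² - 25*y², which is a difference of two squares.

8*(2*c + 5*y)*(2*c - 5*y)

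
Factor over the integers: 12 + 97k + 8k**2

Need a pair with product 8·12 = 96 and sum 97: that's 96 and 1.
Split the middle term: 8k**2 + 96k + k + 12 = 8k(k + 12) + (k + 12).

(8k + 1)(k + 12)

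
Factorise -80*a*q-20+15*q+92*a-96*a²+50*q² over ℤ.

-(12*a-5*q-4)*(8*a+10*q-5)

Group: -12*a*(8*a+10*q-5) + (5*q+4)*(8*a+10*q-5); both groups contain (8*a+10*q-5).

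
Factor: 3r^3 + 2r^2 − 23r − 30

(3r + 5)(r + 2)(r − 3)

Among the possible rational roots, r = −2 is a root, so (r + 2) divides it; the quotient is 3r^2 − 4r − 15.
The remaining quadratic factors as (3r + 5)(r − 3).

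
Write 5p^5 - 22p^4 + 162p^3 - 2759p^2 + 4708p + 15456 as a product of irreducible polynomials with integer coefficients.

(5p + 8)(p - 4)(p - 7)(p^2 + 5p + 69)

By the rational root theorem, p = 7 is a root, so (p - 7) divides it; the quotient is 5p^4 + 13p^3 + 253p^2 - 988p - 2208.
Continuing, p = -8/5 is a root, so (5p + 8) divides it; the quotient is p^3 + p^2 + 49p - 276.
Then p = 4 is a root, so (p - 4) is a factor; dividing leaves p^2 + 5p + 69.
The quadratic p^2 + 5p + 69 has discriminant -251 < 0 and is irreducible over ℤ.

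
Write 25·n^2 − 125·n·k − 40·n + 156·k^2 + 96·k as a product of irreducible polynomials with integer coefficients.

Group: 5·n·(5·n − 12·k) + (−13·k − 8)·(5·n − 12·k); both groups contain (5·n − 12·k).

(5·n − 12·k)·(5·n − 13·k − 8)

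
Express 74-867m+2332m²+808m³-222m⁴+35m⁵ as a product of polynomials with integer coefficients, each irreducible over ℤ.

(5m-1)(7m-1)(m+2)(m²-8m+37)

Among the possible rational roots, m = -2 is a root, so (m+2) is a factor; dividing leaves 35m⁴-292m³+1392m²-452m+37.
Next, m = 1/7 is a root, giving the factor (7m-1) and quotient 5m³-41m²+193m-37.
Then m = 1/5 is a root, giving the factor (5m-1) and quotient m²-8m+37.
The quadratic m²-8m+37 has discriminant -84 < 0 and is irreducible over ℤ.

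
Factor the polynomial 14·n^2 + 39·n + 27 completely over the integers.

Need a pair with product 14·27 = 378 and sum 39: that's 18 and 21.
Split the middle term: 14·n^2 + 18·n + 21·n + 27 = 2·n·(7·n + 9) + 3·(7·n + 9).

(2·n + 3)·(7·n + 9)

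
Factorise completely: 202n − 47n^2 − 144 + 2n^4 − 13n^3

By the rational root theorem, n = 1 is a root, so (n − 1) is a factor; dividing leaves 2n^3 − 11n^2 − 58n + 144.
Then n = 8 is a root, giving the factor (n − 8) and quotient 2n^2 + 5n − 18.
The remaining quadratic factors as (n − 2)(2n + 9).

(2n + 9)(n − 1)(n − 2)(n − 8)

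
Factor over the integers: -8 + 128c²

Factor out 8, leaving 16c² - 1, which is a difference of two squares.

8(4c + 1)(4c - 1)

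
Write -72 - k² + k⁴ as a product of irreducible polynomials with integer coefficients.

(k + 3)*(k - 3)*(k² + 8)

Substitute u = k² to get a quadratic in u, then factor.
k² - 9 is a difference of squares.
k² + 8 is irreducible over ℤ (always positive, so no real roots).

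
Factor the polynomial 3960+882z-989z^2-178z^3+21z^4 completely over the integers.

By the rational root theorem, z = 15/7 is a root, so (7z-15) is a factor; dividing leaves 3z^3-19z^2-182z-264.
Continuing, z = -2 is a root, giving the factor (z+2) and quotient 3z^2-25z-132.
The remaining quadratic factors as (z-12)(3z+11).

(3z+11)(7z-15)(z+2)(z-12)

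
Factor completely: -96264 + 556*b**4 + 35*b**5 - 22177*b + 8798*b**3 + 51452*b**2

(5*b - 7)*(7*b + 9)*(b + 8)*(b**2 + 8*b + 191)

Testing divisors of the constant over divisors of the leading coefficient, b = -8 is a root, giving the factor (b + 8) and quotient 35*b**4 + 276*b**3 + 6590*b**2 - 1268*b - 12033.
Continuing, b = 7/5 is a root, giving the factor (5*b - 7) and quotient 7*b**3 + 65*b**2 + 1409*b + 1719.
Next, b = -9/7 is a root, so (7*b + 9) divides it; the quotient is b**2 + 8*b + 191.
The quadratic b**2 + 8*b + 191 has discriminant -700 < 0 and is irreducible over ℤ.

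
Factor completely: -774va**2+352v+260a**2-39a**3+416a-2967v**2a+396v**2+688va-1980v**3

Group: 12v(-165v**2-206va+88v-13a**2+104a) + (3a+4)(-165v**2-206va+88v-13a**2+104a); both groups contain (-165v**2-206va+88v-13a**2+104a), so (12v+3a+4) is a factor with cofactor -165v**2-206va+88v-13a**2+104a.
The cofactor groups again: -165v**2-206va+88v-13a**2+104a = -15v(11v+13a) + (-a+8)(11v+13a); both groups contain (11v+13a), giving -(15v+a-8)(11v+13a).

-(11v+13a)(12v+3a+4)(15v+a-8)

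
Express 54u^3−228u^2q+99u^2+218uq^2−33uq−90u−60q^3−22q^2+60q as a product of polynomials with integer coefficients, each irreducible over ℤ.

(3u−2q)(9u−5q−6)(2u−6q+5)

Group: 3u(18u^2−64uq+33u+30q^2+11q−30) − 2q(18u^2−64uq+33u+30q^2+11q−30); both groups contain (18u^2−64uq+33u+30q^2+11q−30), so (3u−2q) is a factor with cofactor 18u^2−64uq+33u+30q^2+11q−30.
The cofactor groups again: 18u^2−64uq+33u+30q^2+11q−30 = 9u(2u−6q+5) + (−5q−6)(2u−6q+5); both groups contain (2u−6q+5), giving (9u−5q−6)(2u−6q+5).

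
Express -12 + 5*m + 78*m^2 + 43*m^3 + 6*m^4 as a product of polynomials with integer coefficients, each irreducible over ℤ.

(2*m + 1)*(3*m - 1)*(m + 3)*(m + 4)

By the rational root theorem, m = -3 is a root, so (m + 3) is a factor; dividing leaves 6*m^3 + 25*m^2 + 3*m - 4.
Next, m = -4 is a root, giving the factor (m + 4) and quotient 6*m^2 + m - 1.
The remaining quadratic factors as (2*m + 1)(3*m - 1).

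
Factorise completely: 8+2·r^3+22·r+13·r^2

Among the possible rational roots, r = -1/2 is a root, so (2·r+1) is a factor; dividing leaves r^2+6·r+8.
The remaining quadratic factors as (r+2)(r+4).

(2·r+1)·(r+2)·(r+4)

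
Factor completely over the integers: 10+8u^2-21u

Need a pair with product 8·10 = 80 and sum -21: that's -5 and -16.
Split the middle term: 8u^2-5u - 16u+10 = u(8u-5) - 2(8u-5).

(8u-5)(u-2)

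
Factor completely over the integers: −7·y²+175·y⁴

7·y²·(5·y+1)·(5·y−1)

Factor out 7·y², leaving 25·y²−1, which is a difference of two squares.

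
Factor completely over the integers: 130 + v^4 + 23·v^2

(v^2 + 10)·(v^2 + 13)

Substitute u = v^2 to get a quadratic in u, then factor.
v^2 + 13 is irreducible over ℤ (always positive, so no real roots).
v^2 + 10 is irreducible over ℤ (always positive, so no real roots).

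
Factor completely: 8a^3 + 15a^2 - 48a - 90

(8a + 15)(a^2 - 6)

Group as (8a^3 - 48a) + (15a^2 - 90) = 8a(a^2 - 6) + 15(a^2 - 6).
Both groups share the factor (a^2 - 6).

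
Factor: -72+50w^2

2(5w+6)(5w-6)

Factor out 2, leaving 25w^2-36, which is a difference of two squares.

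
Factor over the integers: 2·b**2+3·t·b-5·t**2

Group: -t·(5·t+2·b) + b·(5·t+2·b); both groups contain (5·t+2·b).

-(t-b)·(5·t+2·b)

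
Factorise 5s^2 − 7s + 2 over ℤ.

(5s − 2)(s − 1)

Need a pair with product 5·2 = 10 and sum −7: that's −5 and −2.
Split the middle term: 5s^2 − 5s − 2s + 2 = 5s(s − 1) − 2(s − 1).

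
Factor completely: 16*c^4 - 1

(2*c + 1)*(2*c - 1)*(4*c^2 + 1)

Write as (4*c^2)² − (1)², then factor 4*c^2 - 1 once more.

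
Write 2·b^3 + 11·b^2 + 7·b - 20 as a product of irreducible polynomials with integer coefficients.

(2·b + 5)·(b + 4)·(b - 1)

Trying the rational-root candidates, b = 1 is a root, so (b - 1) is a factor; dividing leaves 2·b^2 + 13·b + 20.
The remaining quadratic factors as (2·b + 5)(b + 4).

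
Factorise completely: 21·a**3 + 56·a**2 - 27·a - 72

(3·a + 8)·(7·a**2 - 9)

Group as (21·a**3 - 27·a) + (56·a**2 - 72) = 3·a·(7·a**2 - 9) + 8·(7·a**2 - 9).
Both groups share the factor (7·a**2 - 9).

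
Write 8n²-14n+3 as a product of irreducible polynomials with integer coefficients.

Need a pair with product 8·3 = 24 and sum -14: that's -12 and -2.
Split the middle term: 8n²-12n - 2n+3 = 4n(2n-3) - (2n-3).

(2n-3)(4n-1)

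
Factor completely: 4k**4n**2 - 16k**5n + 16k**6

4k**4(2k - n)**2

Pull out the common factor 4k**4, leaving 4k**2 - 4kn + n**2.
Recognize a perfect-square trinomial with the parts n and 2k.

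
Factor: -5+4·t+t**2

(t+5)·(t-1)

Two integers with product -5 and sum 4 are -1 and 5.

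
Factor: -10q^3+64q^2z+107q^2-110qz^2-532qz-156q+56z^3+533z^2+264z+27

-(2q-8z-3)(5q-7z-1)(q-z-9)

Group: 2q(-5q^2+12qz+46q-7z^2-64z-9) + (-8z-3)(-5q^2+12qz+46q-7z^2-64z-9); both groups contain (-5q^2+12qz+46q-7z^2-64z-9), so (2q-8z-3) is a factor with cofactor -5q^2+12qz+46q-7z^2-64z-9.
The cofactor groups again: -5q^2+12qz+46q-7z^2-64z-9 = -5q(q-z-9) + (7z+1)(q-z-9); both groups contain (q-z-9), giving -(5q-7z-1)(q-z-9).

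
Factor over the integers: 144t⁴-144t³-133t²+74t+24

Among the possible rational roots, t = 4/3 is a root, giving the factor (3t-4) and quotient 48t³+16t²-23t-6.
Continuing, t = -1/4 is a root, giving the factor (4t+1) and quotient 12t²+t-6.
The remaining quadratic factors as (3t-2)(4t+3).

(3t-2)(3t-4)(4t+1)(4t+3)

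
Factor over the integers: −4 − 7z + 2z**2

(2z + 1)(z − 4)

Need a pair with product 2·(−4) = −8 and sum −7: that's −8 and 1.
Split the middle term: 2z**2 − 8z + z − 4 = 2z(z − 4) + (z − 4).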